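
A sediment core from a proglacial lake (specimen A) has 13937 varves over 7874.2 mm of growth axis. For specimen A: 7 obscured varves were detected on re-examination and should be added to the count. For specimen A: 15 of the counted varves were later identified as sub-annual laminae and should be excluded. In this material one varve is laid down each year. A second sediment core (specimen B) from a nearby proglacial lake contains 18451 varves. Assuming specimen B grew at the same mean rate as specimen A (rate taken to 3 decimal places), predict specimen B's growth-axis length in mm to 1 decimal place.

Specimen A: correcting the raw count gives 13937 − 15 + 7 = 13929 true varves.
A: Mean rate = 7874.2 mm / 13929 years ≈ 0.565 mm/year.
B's length ≈ 0.565 × 18451 = 10424.8 mm.

10424.8 mm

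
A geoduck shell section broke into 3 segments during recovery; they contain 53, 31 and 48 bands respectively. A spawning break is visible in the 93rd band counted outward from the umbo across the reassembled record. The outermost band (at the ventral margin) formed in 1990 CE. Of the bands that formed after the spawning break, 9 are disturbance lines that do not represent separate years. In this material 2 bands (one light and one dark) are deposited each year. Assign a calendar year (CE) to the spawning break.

Total bands = 53 + 31 + 48 = 132.
132 − 93 = 39 bands lie beyond the spawning break toward the ventral margin.
39 − 9 false = 30 true bands after the spawning break.
30 bands at 2 per year is 30 / 2 = 15 years.
1990 − 15 = 1975 CE.

1975 CE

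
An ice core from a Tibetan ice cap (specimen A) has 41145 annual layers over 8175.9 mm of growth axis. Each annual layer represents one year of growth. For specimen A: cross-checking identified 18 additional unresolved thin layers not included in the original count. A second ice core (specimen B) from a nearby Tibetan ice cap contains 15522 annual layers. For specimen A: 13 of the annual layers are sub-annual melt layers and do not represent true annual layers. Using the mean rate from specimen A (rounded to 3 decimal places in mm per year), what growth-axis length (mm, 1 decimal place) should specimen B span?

Specimen A: after corrections the count is 41145 − 13 + 18 = 41150 annual layers.
A: Extension rate ≈ 8175.9 / 41150 = 0.199 mm/yr.
B's length ≈ 0.199 × 15522 = 3088.9 mm.

3088.9 mm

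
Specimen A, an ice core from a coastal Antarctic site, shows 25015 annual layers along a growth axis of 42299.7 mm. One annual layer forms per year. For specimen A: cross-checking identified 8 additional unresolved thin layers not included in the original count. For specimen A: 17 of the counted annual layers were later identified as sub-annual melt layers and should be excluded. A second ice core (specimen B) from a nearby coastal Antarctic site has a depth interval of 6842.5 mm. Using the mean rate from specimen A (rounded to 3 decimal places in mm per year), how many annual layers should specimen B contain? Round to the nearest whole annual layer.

Specimen A: after corrections the count is 25015 − 17 + 8 = 25006 annual layers.
A: Extension rate ≈ 42299.7 / 25006 = 1.692 mm/yr.
For B, 6842.5 / 1.692 = 4044.03 years ≈ 4044 annual layers.

4044 annual layers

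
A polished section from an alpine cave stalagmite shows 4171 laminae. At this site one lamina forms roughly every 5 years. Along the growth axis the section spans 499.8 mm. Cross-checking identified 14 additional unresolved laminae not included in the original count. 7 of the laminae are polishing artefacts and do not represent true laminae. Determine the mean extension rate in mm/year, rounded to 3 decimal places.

Adjusted count: 4171 − 7 + 14 = 4178 laminae.
4178 laminae at 5 years each span 4178 × 5 = 20890 years.
Extension rate ≈ 499.8 / 20890 = 0.024 mm/year.

0.024 mm/year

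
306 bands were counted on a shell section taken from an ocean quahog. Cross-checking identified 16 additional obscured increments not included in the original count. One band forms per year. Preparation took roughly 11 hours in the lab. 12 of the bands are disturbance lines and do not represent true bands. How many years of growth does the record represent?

310 years

Correcting the raw count gives 306 − 12 + 16 = 310 true bands.
At one band per year, that is 310 years.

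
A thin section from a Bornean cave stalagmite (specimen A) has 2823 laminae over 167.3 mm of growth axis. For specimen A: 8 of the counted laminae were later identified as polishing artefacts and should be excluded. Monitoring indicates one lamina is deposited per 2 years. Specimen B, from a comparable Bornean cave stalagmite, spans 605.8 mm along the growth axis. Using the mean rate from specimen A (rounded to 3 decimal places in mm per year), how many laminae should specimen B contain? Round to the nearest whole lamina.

10097 laminae

Specimen A: correcting the raw count gives 2823 − 8 = 2815 true laminae.
Specimen A: 2815 laminae at 2 years each span 2815 × 2 = 5630 years.
A: 167.3 mm over 5630 years gives 167.3 / 5630 ≈ 0.030 mm/year.
B spans 605.8 / 0.030 = 20193.33 years; at 2 years per lamina that is 20193.33 / 2 ≈ 10097 laminae.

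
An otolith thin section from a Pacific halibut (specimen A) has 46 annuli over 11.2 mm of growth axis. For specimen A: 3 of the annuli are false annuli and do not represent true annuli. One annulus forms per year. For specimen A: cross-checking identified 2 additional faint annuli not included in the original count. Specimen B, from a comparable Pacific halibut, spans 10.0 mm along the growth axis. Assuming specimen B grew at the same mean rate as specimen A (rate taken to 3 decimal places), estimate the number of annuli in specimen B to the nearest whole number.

40 annuli

Specimen A: adjusted count: 46 − 3 + 2 = 45 annuli.
A: Extension rate ≈ 11.2 / 45 = 0.249 mm/yr.
Specimen B: 10.0 mm / 0.249 mm per year = 40.16 years ≈ 40 annuli.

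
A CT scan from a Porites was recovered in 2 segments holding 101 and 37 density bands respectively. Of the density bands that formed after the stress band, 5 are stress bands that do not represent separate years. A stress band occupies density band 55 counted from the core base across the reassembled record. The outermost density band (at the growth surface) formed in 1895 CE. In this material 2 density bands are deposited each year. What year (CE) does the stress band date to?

Total density bands = 101 + 37 = 138.
138 − 55 = 83 density bands lie beyond the stress band toward the growth surface.
83 − 5 false = 78 true density bands after the stress band.
78 density bands at 2 per year is 78 / 2 = 39 years.
1895 − 39 = 1856 CE.

1856 CE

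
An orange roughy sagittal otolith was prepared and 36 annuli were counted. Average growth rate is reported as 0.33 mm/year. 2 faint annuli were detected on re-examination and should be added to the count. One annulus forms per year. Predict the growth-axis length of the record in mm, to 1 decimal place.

12.5 mm

Correcting the raw count gives 36 + 2 = 38 true annuli.
Length ≈ 0.33 × 38 = 12.5 mm.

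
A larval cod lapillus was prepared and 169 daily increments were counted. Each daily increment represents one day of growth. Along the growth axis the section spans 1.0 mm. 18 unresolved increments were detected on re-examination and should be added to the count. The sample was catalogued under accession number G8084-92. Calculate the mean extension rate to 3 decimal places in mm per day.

True daily increment count = 169 + 18 = 187.
Mean rate = 1.0 mm / 187 days ≈ 0.005 mm per day.

0.005 mm per day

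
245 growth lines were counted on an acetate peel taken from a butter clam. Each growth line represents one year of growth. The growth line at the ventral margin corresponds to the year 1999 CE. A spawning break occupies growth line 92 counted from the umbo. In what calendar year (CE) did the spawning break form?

Between growth line 92 and the ventral margin there are 245 − 92 = 153 growth lines.
Counting back 153 years from 1999 CE places the spawning break in 1999 − 153 = 1846 CE.

1846 CE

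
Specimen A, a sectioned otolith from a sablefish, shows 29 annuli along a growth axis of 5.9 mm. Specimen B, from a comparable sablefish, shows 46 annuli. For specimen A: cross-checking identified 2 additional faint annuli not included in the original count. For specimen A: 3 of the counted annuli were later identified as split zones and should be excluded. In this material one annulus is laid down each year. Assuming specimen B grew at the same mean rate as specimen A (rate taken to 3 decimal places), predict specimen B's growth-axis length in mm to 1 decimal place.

9.7 mm

Specimen A: adjusted count: 29 − 3 + 2 = 28 annuli.
A: Extension rate ≈ 5.9 / 28 = 0.211 mm per year.
B's length ≈ 0.211 × 46 = 9.7 mm.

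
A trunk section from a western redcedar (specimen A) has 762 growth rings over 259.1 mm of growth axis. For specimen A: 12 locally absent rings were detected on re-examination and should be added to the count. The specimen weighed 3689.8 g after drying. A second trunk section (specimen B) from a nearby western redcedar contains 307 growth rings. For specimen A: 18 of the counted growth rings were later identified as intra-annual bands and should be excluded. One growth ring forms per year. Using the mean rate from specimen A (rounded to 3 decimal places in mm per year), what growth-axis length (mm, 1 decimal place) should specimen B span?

105.3 mm

Specimen A: correcting the raw count gives 762 − 18 + 12 = 756 true growth rings.
A: Mean rate = 259.1 mm / 756 years ≈ 0.343 mm/year.
B's length ≈ 0.343 × 307 = 105.3 mm.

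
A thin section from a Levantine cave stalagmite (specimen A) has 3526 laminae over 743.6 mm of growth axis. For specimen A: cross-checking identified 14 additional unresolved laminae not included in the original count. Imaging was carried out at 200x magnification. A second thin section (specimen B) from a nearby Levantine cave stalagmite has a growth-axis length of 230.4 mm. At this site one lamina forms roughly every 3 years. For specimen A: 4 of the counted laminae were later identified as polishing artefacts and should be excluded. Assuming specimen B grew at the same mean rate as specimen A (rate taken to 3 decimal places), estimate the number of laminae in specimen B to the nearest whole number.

Specimen A: adjusted count: 3526 − 4 + 14 = 3536 laminae.
Specimen A: 3536 laminae at 3 years each span 3536 × 3 = 10608 years.
A: Mean rate = 743.6 mm / 10608 years ≈ 0.070 mm per year.
For B, 230.4 / 0.070 = 3291.43 years; at 3 years per lamina that is 3291.43 / 3 ≈ 1097 laminae.

1097 laminae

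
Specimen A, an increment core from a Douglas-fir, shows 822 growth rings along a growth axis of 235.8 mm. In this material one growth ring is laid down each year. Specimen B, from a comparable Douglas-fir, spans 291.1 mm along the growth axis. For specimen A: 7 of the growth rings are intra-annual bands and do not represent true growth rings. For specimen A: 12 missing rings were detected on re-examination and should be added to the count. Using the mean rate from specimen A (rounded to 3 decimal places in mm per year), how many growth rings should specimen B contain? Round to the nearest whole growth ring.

1021 growth rings

Specimen A: correcting the raw count gives 822 − 7 + 12 = 827 true growth rings.
A: Extension rate ≈ 235.8 / 827 = 0.285 mm per year.
For B, 291.1 / 0.285 = 1021.40 years ≈ 1021 growth rings.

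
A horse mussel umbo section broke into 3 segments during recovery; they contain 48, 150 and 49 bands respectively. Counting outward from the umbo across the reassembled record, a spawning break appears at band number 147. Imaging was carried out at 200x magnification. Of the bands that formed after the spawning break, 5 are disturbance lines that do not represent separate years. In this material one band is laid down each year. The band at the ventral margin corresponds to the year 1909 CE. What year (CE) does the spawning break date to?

Total bands = 48 + 150 + 49 = 247.
247 − 147 = 100 bands lie beyond the spawning break toward the ventral margin.
Excluding 5 false bands: 100 − 5 = 95.
Counting back 95 years from 1909 CE places the spawning break in 1909 − 95 = 1814 CE.

1814 CE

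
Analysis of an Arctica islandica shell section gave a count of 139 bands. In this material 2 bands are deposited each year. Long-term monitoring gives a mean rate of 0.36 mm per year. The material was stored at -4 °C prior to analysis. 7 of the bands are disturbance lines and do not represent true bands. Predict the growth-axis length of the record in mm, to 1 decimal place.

Adjusted count: 139 − 7 = 132 bands.
132 bands at 2 per year is 132 / 2 = 66 years.
66 years at 0.36 mm/year gives 0.36 × 66 = 23.8 mm.

23.8 mm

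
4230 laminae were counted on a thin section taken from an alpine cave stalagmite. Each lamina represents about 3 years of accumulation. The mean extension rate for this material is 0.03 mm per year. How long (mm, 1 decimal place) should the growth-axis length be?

380.7 mm

Multiplying by 3 years per lamina: 4230 × 3 = 12690 years.
12690 years at 0.03 mm/year gives 0.03 × 12690 = 380.7 mm.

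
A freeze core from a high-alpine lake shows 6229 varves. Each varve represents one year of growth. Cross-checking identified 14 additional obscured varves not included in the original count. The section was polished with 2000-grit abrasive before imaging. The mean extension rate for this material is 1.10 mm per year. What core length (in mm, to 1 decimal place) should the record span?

6867.3 mm

Correcting the raw count gives 6229 + 14 = 6243 true varves.
Length ≈ 1.10 × 6243 = 6867.3 mm.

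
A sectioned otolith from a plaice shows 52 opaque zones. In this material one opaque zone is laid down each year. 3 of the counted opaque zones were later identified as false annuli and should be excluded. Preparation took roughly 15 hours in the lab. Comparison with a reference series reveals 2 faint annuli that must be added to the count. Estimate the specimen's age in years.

After corrections the count is 52 − 3 + 2 = 51 opaque zones.
One opaque zone per year makes the duration 51 years.

51 years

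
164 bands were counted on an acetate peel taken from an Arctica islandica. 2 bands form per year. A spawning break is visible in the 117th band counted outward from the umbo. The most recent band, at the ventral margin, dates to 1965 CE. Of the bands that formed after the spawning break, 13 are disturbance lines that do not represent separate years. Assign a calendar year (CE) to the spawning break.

164 − 117 = 47 bands lie beyond the spawning break toward the ventral margin.
Removing the 13 false bands leaves 47 − 13 = 34 true bands beyond the spawning break.
Dividing by 2 bands per year: 34 / 2 = 17 years.
1965 − 17 = 1948 CE.

1948 CE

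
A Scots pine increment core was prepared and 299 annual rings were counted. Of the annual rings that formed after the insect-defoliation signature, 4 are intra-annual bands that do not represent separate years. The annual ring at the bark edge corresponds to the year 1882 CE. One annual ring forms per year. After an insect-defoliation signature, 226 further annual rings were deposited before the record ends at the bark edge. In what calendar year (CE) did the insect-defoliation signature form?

226 annual rings post-date the insect-defoliation signature.
Excluding 4 false annual rings: 226 − 4 = 222.
Counting back 222 years from 1882 CE places the insect-defoliation signature in 1882 − 222 = 1660 CE.

1660 CE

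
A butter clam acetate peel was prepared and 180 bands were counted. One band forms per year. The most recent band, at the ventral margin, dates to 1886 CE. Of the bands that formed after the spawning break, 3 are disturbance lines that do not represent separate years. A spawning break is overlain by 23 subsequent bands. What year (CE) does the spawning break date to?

1866 CE

23 bands formed after the spawning break.
Excluding 3 false bands: 23 − 3 = 20.
The band at the ventral margin is 1886 CE, so the spawning break dates to 1886 − 20 = 1866 CE.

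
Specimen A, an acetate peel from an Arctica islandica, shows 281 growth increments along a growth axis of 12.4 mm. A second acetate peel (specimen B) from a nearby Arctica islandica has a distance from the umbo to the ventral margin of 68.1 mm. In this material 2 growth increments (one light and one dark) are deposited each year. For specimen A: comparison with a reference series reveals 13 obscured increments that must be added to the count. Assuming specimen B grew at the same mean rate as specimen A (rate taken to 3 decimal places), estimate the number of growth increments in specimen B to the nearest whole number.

Specimen A: true growth increment count = 281 + 13 = 294.
Specimen A: dividing by 2 growth increments per year: 294 / 2 = 147 years.
A: Extension rate ≈ 12.4 / 147 = 0.084 mm/yr.
Specimen B: 68.1 mm / 0.084 mm per year = 810.71 years; at 2 growth increments per year that is 810.71 × 2 ≈ 1621 growth increments.

1621 growth increments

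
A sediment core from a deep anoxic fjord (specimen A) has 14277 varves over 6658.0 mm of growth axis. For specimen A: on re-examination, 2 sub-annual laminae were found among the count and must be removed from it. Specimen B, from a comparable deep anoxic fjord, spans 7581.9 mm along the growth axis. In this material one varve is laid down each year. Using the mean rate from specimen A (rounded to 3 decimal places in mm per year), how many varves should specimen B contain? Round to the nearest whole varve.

Specimen A: correcting the raw count gives 14277 − 2 = 14275 true varves.
A: Extension rate ≈ 6658.0 / 14275 = 0.466 mm/year.
Specimen B: 7581.9 mm / 0.466 mm per year = 16270.17 years ≈ 16270 varves.

16270 varves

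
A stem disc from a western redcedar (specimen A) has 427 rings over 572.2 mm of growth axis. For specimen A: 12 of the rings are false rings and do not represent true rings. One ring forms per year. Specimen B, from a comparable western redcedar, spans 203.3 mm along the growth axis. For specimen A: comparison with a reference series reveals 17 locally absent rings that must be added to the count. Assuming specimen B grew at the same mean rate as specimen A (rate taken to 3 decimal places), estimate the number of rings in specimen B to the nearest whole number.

153 rings

Specimen A: adjusted count: 427 − 12 + 17 = 432 rings.
A: Mean rate = 572.2 mm / 432 years ≈ 1.325 mm/yr.
Specimen B: 203.3 mm / 1.325 mm per year = 153.43 years ≈ 153 rings.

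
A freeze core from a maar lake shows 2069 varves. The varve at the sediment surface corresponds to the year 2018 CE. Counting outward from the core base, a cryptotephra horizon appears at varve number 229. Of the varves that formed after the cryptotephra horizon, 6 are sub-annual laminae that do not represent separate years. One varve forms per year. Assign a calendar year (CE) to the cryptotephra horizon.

The cryptotephra horizon sits at varve 229 from the core base, so 2069 − 229 = 1840 varves formed after it.
Excluding 6 false varves: 1840 − 6 = 1834.
The varve at the sediment surface is 2018 CE, so the cryptotephra horizon dates to 2018 − 1834 = 184 CE.

184 CE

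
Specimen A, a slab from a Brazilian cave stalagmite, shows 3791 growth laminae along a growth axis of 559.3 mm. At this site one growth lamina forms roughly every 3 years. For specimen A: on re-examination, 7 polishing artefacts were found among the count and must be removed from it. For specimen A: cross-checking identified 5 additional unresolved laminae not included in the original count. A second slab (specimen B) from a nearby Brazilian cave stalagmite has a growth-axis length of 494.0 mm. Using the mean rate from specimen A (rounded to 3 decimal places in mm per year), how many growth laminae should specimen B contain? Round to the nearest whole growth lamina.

Specimen A: adjusted count: 3791 − 7 + 5 = 3789 growth laminae.
Specimen A: at 3 years per growth lamina, 3789 × 3 = 11367 years.
A: 559.3 mm over 11367 years gives 559.3 / 11367 ≈ 0.049 mm per year.
B spans 494.0 / 0.049 = 10081.63 years; at 3 years per growth lamina that is 10081.63 / 3 ≈ 3361 growth laminae.

3361 growth laminae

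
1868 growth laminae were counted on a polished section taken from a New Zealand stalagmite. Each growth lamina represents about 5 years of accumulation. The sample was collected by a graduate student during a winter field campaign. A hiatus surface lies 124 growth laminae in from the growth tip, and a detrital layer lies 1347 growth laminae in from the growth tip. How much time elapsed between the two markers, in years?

The two markers are separated by 1347 − 124 = 1223 growth laminae.
Multiplying by 5 years per growth lamina: 1223 × 5 = 6115 years.

6115 yr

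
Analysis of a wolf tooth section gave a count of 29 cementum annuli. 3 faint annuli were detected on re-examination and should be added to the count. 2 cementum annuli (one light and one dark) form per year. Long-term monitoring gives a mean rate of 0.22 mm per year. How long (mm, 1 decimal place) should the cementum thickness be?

Adjusted count: 29 + 3 = 32 cementum annuli.
With 2 cementum annuli per year, 32 / 2 = 16 years.
Length ≈ 0.22 × 16 = 3.5 mm.

3.5 mm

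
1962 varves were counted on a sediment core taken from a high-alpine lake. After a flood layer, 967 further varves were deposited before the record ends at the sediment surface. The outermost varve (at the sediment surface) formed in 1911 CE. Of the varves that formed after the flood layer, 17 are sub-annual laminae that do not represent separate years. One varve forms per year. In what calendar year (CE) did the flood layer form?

961 CE

967 varves post-date the flood layer.
967 − 17 false = 950 true varves after the flood layer.
The varve at the sediment surface is 1911 CE, so the flood layer dates to 1911 − 950 = 961 CE.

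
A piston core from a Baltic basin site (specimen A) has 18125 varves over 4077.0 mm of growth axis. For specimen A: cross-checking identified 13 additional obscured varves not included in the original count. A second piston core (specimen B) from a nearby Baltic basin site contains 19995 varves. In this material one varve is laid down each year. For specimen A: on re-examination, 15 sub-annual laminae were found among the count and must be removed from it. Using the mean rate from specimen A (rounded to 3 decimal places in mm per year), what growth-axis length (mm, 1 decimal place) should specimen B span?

4498.9 mm

Specimen A: after corrections the count is 18125 − 15 + 13 = 18123 varves.
A: Mean rate = 4077.0 mm / 18123 years ≈ 0.225 mm per year.
For B, 0.225 mm/year × 19995 years = 4498.9 mm.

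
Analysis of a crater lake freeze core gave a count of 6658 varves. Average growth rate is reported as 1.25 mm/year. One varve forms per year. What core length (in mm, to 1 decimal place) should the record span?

8322.5 mm

6658 years of growth are recorded.
Length ≈ 1.25 × 6658 = 8322.5 mm.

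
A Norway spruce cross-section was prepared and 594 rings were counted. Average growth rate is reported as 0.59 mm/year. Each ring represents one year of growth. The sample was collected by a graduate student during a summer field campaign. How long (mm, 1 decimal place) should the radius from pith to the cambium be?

350.5 mm

594 years of growth are recorded.
Length ≈ 0.59 × 594 = 350.5 mm.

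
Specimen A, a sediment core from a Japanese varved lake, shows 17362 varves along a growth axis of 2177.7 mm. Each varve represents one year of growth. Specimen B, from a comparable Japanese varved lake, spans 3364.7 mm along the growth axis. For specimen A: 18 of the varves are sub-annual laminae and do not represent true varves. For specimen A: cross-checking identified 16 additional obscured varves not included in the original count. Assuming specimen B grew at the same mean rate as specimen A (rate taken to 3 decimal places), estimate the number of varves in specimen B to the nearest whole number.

26918 varves

Specimen A: true varve count = 17362 − 18 + 16 = 17360.
A: Extension rate ≈ 2177.7 / 17360 = 0.125 mm/yr.
Specimen B: 3364.7 mm / 0.125 mm per year = 26917.60 years ≈ 26918 varves.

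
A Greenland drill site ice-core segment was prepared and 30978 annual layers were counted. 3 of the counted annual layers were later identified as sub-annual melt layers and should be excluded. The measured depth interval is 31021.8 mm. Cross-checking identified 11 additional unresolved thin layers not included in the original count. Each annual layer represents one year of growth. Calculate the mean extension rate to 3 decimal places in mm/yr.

1.001 mm/yr

True annual layer count = 30978 − 3 + 11 = 30986.
31021.8 mm over 30986 years gives 31021.8 / 30986 ≈ 1.001 mm/yr.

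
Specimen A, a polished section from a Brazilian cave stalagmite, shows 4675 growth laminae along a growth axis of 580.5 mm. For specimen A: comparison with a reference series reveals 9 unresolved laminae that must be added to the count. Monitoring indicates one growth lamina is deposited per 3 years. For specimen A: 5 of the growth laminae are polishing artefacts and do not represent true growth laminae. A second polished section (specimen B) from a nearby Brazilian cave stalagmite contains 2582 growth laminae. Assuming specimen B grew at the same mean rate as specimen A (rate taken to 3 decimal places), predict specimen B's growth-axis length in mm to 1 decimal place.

317.6 mm

Specimen A: adjusted count: 4675 − 5 + 9 = 4679 growth laminae.
Specimen A: at 3 years per growth lamina, 4679 × 3 = 14037 years.
A: Extension rate ≈ 580.5 / 14037 = 0.041 mm/year.
Specimen B: at 3 years per growth lamina, 2582 × 3 = 7746 years. For B, 0.041 mm/year × 7746 years = 317.6 mm.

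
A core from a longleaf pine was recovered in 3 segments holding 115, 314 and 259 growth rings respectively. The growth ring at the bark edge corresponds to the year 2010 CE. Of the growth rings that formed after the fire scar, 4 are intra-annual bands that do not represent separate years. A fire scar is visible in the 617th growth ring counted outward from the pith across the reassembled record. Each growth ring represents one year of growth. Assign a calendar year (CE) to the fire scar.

Total growth rings = 115 + 314 + 259 = 688.
688 − 617 = 71 growth rings lie beyond the fire scar toward the bark edge.
71 − 4 false = 67 true growth rings after the fire scar.
2010 − 67 = 1943 CE.

1943 CE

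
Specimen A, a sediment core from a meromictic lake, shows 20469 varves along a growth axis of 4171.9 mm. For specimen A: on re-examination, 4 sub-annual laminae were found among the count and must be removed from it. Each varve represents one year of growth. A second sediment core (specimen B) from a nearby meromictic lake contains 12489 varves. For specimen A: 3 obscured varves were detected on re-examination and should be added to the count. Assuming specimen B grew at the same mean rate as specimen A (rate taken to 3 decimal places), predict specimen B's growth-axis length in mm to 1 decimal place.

2547.8 mm

Specimen A: true varve count = 20469 − 4 + 3 = 20468.
A: Mean rate = 4171.9 mm / 20468 years ≈ 0.204 mm per year.
B's length ≈ 0.204 × 12489 = 2547.8 mm.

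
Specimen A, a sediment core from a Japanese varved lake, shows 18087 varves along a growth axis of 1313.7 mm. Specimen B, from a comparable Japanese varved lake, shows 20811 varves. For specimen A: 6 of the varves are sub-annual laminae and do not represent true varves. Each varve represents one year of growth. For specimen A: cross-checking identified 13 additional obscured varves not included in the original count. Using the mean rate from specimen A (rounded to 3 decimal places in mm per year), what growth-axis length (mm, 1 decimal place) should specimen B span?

1519.2 mm

Specimen A: true varve count = 18087 − 6 + 13 = 18094.
A: 1313.7 mm over 18094 years gives 1313.7 / 18094 ≈ 0.073 mm per year.
B's length ≈ 0.073 × 20811 = 1519.2 mm.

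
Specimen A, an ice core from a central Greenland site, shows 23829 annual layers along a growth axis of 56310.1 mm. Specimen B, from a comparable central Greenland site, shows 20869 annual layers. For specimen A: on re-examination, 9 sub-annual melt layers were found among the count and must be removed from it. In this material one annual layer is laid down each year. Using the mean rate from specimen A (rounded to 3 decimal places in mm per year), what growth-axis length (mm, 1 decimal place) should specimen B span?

49334.3 mm

Specimen A: true annual layer count = 23829 − 9 = 23820.
A: Mean rate = 56310.1 mm / 23820 years ≈ 2.364 mm per year.
Length of B = 2.364 × 20869 = 49334.3 mm.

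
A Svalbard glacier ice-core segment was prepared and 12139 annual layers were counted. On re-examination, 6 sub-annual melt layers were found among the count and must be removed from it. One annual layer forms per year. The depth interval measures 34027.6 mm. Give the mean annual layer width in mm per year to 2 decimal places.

2.80 mm per year

Adjusted count: 12139 − 6 = 12133 annual layers.
Mean rate = 34027.6 mm / 12133 years ≈ 2.80 mm per year.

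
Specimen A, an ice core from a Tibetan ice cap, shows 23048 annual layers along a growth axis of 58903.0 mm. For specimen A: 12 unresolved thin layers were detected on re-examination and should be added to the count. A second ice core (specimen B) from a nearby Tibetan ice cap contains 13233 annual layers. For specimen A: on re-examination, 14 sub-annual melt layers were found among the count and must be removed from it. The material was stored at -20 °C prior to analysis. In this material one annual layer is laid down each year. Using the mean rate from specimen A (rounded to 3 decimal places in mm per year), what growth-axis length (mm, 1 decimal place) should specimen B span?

Specimen A: adjusted count: 23048 − 14 + 12 = 23046 annual layers.
A: Extension rate ≈ 58903.0 / 23046 = 2.556 mm/yr.
Length of B = 2.556 × 13233 = 33823.5 mm.

33823.5 mm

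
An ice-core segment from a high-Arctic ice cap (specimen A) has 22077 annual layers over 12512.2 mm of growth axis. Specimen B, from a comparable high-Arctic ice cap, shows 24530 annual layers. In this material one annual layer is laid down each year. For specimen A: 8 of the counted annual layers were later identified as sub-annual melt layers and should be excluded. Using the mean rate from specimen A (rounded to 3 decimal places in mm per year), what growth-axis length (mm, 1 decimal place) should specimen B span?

13908.5 mm

Specimen A: correcting the raw count gives 22077 − 8 = 22069 true annual layers.
A: Mean rate = 12512.2 mm / 22069 years ≈ 0.567 mm/yr.
B's length ≈ 0.567 × 24530 = 13908.5 mm.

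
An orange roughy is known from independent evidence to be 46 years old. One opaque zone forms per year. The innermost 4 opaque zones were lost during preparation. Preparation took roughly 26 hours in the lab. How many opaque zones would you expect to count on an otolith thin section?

42 opaque zones

Expected opaque zones over 46 years: 46.
46 − 4 missed = 42 opaque zones expected in the prepared section.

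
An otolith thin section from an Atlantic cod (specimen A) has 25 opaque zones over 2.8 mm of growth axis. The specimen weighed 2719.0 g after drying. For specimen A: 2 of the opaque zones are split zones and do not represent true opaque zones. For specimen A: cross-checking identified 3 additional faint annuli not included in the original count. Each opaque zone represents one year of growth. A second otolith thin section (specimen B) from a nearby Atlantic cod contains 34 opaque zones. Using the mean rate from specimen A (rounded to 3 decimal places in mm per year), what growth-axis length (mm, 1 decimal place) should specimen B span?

Specimen A: correcting the raw count gives 25 − 2 + 3 = 26 true opaque zones.
A: Mean rate = 2.8 mm / 26 years ≈ 0.108 mm/year.
B's length ≈ 0.108 × 34 = 3.7 mm.

3.7 mm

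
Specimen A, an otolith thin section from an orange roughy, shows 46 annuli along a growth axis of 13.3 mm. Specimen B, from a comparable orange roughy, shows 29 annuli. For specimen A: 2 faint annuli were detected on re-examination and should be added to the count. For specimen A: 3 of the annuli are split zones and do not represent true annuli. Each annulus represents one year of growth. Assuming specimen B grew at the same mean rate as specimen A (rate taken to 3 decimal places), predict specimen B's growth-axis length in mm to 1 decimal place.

8.6 mm

Specimen A: adjusted count: 46 − 3 + 2 = 45 annuli.
A: Extension rate ≈ 13.3 / 45 = 0.296 mm/yr.
B's length ≈ 0.296 × 29 = 8.6 mm.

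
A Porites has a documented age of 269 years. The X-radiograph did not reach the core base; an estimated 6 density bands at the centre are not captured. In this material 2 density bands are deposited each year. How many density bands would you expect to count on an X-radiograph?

Expected density bands: 269 × 2 = 538.
538 − 6 missed = 532 density bands expected in the prepared section.

532 density bands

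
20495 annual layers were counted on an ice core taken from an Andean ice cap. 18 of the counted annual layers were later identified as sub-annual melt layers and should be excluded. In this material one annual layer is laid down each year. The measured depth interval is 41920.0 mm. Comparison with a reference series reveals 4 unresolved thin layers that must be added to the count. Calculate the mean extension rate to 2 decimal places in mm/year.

2.05 mm/year

Correcting the raw count gives 20495 − 18 + 4 = 20481 true annual layers.
41920.0 mm over 20481 years gives 41920.0 / 20481 ≈ 2.05 mm/year.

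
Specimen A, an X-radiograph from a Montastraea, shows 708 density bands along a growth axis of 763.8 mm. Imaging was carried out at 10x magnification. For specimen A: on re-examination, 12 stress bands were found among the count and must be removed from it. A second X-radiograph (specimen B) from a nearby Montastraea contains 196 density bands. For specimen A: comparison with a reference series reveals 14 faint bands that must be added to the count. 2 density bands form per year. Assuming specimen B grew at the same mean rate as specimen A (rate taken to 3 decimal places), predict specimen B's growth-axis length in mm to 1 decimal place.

210.9 mm

Specimen A: after corrections the count is 708 − 12 + 14 = 710 density bands.
Specimen A: with 2 density bands per year, 710 / 2 = 355 years.
A: 763.8 mm over 355 years gives 763.8 / 355 ≈ 2.152 mm/yr.
Specimen B: with 2 density bands per year, 196 / 2 = 98 years. Length of B = 2.152 × 98 = 210.9 mm.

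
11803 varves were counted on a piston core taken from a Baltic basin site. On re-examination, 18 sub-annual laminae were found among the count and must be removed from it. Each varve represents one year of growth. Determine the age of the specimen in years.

11785 yr

After corrections the count is 11803 − 18 = 11785 varves.
At one varve per year, that is 11785 years.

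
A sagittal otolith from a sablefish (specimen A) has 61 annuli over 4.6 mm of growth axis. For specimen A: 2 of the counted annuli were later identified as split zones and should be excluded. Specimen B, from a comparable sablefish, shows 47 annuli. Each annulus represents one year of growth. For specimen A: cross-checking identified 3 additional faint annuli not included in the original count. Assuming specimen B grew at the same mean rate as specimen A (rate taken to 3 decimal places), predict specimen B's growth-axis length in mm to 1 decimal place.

Specimen A: correcting the raw count gives 61 − 2 + 3 = 62 true annuli.
A: Mean rate = 4.6 mm / 62 years ≈ 0.074 mm/yr.
B's length ≈ 0.074 × 47 = 3.5 mm.

3.5 mm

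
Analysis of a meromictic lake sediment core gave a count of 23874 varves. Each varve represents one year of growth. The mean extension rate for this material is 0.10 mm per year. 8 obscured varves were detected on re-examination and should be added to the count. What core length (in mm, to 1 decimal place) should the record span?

After corrections the count is 23874 + 8 = 23882 varves.
Predicted length = 0.10 mm/year × 23882 years = 2388.2 mm.

2388.2 mm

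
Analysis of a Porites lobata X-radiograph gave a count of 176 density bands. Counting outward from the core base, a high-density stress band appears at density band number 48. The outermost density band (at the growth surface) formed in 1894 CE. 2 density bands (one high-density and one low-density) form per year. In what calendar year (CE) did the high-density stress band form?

1830 CE

The high-density stress band sits at density band 48 from the core base, so 176 − 48 = 128 density bands formed after it.
128 density bands at 2 per year is 128 / 2 = 64 years.
The density band at the growth surface is 1894 CE, so the high-density stress band dates to 1894 − 64 = 1830 CE.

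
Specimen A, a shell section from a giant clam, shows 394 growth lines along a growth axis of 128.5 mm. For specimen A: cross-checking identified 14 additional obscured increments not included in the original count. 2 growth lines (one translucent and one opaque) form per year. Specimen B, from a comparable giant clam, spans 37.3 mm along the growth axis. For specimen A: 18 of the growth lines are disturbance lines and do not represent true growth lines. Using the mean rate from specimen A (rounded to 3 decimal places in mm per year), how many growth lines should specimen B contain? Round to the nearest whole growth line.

113 growth lines

Specimen A: adjusted count: 394 − 18 + 14 = 390 growth lines.
Specimen A: with 2 growth lines per year, 390 / 2 = 195 years.
A: Mean rate = 128.5 mm / 195 years ≈ 0.659 mm/yr.
Specimen B: 37.3 mm / 0.659 mm per year = 56.60 years; at 2 growth lines per year that is 56.60 × 2 ≈ 113 growth lines.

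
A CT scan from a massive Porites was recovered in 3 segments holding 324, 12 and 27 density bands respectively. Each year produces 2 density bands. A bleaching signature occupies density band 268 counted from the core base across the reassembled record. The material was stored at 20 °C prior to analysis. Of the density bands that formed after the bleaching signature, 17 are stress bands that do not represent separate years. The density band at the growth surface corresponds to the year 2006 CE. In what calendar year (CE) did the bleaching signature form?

Total density bands = 324 + 12 + 27 = 363.
The bleaching signature sits at density band 268 from the core base, so 363 − 268 = 95 density bands formed after it.
Removing the 17 false density bands leaves 95 − 17 = 78 true density bands beyond the bleaching signature.
78 density bands at 2 per year is 78 / 2 = 39 years.
2006 − 39 = 1967 CE.

1967 CE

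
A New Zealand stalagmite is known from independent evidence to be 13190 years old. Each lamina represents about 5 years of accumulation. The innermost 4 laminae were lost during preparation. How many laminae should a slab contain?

2634 laminae

At 5 years per lamina, 13190 / 5 = 2638 laminae are expected.
Less the 4 uncaptured laminae: 2638 − 4 = 2634.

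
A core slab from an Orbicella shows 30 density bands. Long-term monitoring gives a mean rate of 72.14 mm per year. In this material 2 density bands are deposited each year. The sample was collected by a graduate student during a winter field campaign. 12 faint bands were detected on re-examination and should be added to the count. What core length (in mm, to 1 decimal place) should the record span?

1514.9 mm

Correcting the raw count gives 30 + 12 = 42 true density bands.
With 2 density bands per year, 42 / 2 = 21 years.
Predicted length = 72.14 mm/year × 21 years = 1514.9 mm.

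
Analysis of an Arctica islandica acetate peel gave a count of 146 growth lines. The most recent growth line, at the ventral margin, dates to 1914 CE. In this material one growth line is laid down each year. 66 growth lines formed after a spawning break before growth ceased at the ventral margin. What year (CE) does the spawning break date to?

There are 66 growth lines younger than the spawning break.
The growth line at the ventral margin is 1914 CE, so the spawning break dates to 1914 − 66 = 1848 CE.

1848 CE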